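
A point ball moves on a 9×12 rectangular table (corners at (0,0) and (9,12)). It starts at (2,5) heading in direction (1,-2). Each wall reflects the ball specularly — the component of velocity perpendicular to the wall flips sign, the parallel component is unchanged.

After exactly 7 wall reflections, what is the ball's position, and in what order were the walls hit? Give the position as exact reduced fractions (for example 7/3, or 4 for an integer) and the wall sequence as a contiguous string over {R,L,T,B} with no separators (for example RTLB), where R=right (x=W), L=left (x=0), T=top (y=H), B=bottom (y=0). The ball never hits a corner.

Final position: (9,3)
Wall sequence: BRTBLTR

1. t=5/2 → B at (9/2,0); v=(1,2)
2. t=9/2 → R at (9,9); v=(-1,2)
3. t=3/2 → T at (15/2,12); v=(-1,-2)
4. t=6 → B at (3/2,0); v=(-1,2)
5. t=3/2 → L at (0,3); v=(1,2)
6. t=9/2 → T at (9/2,12); v=(1,-2)
7. t=9/2 → R at (9,3); v=(-1,-2)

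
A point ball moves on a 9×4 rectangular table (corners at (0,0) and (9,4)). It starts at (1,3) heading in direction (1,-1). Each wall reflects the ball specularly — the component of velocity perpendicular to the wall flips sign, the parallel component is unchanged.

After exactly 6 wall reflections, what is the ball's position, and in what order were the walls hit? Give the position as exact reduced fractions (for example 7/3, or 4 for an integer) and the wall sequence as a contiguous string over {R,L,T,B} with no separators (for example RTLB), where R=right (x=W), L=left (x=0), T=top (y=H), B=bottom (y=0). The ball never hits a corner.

1. t=3 → B at (4,0); v=(1,1)
2. t=4 → T at (8,4); v=(1,-1)
3. t=1 → R at (9,3); v=(-1,-1)
4. t=3 → B at (6,0); v=(-1,1)
5. t=4 → T at (2,4); v=(-1,-1)
6. t=2 → L at (0,2); v=(1,-1)

Final position: (0,2)
Wall sequence: BTRBTL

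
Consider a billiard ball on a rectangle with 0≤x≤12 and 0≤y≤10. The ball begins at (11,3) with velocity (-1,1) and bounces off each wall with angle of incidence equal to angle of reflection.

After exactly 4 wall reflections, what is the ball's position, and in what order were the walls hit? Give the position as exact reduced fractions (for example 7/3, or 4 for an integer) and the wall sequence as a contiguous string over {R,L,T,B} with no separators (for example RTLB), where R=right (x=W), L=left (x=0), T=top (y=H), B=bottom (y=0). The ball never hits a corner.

1. t=7 → T at (4,10); v=(-1,-1)
2. t=4 → L at (0,6); v=(1,-1)
3. t=6 → B at (6,0); v=(1,1)
4. t=6 → R at (12,6); v=(-1,1)

Final position: (12,6)
Wall sequence: TLBR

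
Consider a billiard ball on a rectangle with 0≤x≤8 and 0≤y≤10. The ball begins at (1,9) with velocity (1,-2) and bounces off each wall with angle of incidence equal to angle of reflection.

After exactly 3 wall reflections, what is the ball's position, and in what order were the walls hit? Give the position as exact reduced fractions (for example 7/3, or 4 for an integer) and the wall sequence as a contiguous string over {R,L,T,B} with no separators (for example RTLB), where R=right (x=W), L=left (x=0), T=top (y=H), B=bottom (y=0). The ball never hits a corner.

1. t=9/2 → B at (11/2,0); v=(1,2)
2. t=5/2 → R at (8,5); v=(-1,2)
3. t=5/2 → T at (11/2,10); v=(-1,-2)

Final position: (11/2,10)
Wall sequence: BRT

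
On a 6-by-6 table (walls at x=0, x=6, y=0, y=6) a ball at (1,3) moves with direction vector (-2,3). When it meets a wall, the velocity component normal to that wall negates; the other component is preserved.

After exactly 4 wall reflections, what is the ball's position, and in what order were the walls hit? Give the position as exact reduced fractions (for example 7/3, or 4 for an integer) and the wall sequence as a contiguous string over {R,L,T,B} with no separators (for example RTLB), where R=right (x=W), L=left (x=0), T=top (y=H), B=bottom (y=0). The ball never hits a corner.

Final position: (6,3/2)
Wall sequence: LTBR

1. t=1/2 → L at (0,9/2); v=(2,3)
2. t=1/2 → T at (1,6); v=(2,-3)
3. t=2 → B at (5,0); v=(2,3)
4. t=1/2 → R at (6,3/2); v=(-2,3)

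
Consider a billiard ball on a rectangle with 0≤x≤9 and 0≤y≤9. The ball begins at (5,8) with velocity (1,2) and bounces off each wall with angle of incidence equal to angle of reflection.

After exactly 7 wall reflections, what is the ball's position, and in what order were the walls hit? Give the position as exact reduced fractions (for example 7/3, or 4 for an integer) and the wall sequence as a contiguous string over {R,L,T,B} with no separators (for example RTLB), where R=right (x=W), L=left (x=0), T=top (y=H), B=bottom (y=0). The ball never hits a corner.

Final position: (11/2,9)
Wall sequence: TRBTLBT

1. t=1/2 → T at (11/2,9); v=(1,-2)
2. t=7/2 → R at (9,2); v=(-1,-2)
3. t=1 → B at (8,0); v=(-1,2)
4. t=9/2 → T at (7/2,9); v=(-1,-2)
5. t=7/2 → L at (0,2); v=(1,-2)
6. t=1 → B at (1,0); v=(1,2)
7. t=9/2 → T at (11/2,9); v=(1,-2)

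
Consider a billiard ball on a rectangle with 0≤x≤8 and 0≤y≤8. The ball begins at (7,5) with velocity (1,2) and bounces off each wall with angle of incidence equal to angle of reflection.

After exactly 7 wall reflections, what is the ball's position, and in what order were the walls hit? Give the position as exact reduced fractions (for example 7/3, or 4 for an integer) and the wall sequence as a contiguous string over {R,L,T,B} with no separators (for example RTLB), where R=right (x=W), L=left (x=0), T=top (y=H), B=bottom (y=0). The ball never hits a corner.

Final position: (8,7)
Wall sequence: RTBLTBR

1. t=1 → R at (8,7); v=(-1,2)
2. t=1/2 → T at (15/2,8); v=(-1,-2)
3. t=4 → B at (7/2,0); v=(-1,2)
4. t=7/2 → L at (0,7); v=(1,2)
5. t=1/2 → T at (1/2,8); v=(1,-2)
6. t=4 → B at (9/2,0); v=(1,2)
7. t=7/2 → R at (8,7); v=(-1,2)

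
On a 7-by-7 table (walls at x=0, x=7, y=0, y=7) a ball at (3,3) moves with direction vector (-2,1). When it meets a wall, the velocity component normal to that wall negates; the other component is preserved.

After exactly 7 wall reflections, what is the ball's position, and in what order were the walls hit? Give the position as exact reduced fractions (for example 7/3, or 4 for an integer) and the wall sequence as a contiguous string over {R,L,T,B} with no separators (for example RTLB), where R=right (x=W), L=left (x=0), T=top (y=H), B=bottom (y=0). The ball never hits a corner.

Final position: (0,9/2)
Wall sequence: LTRLBRL

1. t=3/2 → L at (0,9/2); v=(2,1)
2. t=5/2 → T at (5,7); v=(2,-1)
3. t=1 → R at (7,6); v=(-2,-1)
4. t=7/2 → L at (0,5/2); v=(2,-1)
5. t=5/2 → B at (5,0); v=(2,1)
6. t=1 → R at (7,1); v=(-2,1)
7. t=7/2 → L at (0,9/2); v=(2,1)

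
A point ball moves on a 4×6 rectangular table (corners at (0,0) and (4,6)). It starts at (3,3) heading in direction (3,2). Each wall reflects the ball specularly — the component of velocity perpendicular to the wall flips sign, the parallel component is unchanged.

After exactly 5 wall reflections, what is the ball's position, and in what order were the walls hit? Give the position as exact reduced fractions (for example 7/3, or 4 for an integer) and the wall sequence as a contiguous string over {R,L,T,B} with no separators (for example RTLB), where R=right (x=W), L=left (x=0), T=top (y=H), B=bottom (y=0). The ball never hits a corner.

Final position: (0,1/3)
Wall sequence: RTLRL

1. t=1/3 → R at (4,11/3); v=(-3,2)
2. t=7/6 → T at (1/2,6); v=(-3,-2)
3. t=1/6 → L at (0,17/3); v=(3,-2)
4. t=4/3 → R at (4,3); v=(-3,-2)
5. t=4/3 → L at (0,1/3); v=(3,-2)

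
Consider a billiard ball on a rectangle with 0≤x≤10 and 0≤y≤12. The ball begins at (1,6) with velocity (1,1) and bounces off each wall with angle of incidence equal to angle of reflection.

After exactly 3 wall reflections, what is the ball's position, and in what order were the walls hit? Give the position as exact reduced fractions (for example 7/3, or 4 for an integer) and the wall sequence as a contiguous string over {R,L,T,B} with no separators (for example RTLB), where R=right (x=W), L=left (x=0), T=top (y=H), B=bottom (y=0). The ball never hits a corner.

1. t=6 → T at (7,12); v=(1,-1)
2. t=3 → R at (10,9); v=(-1,-1)
3. t=9 → B at (1,0); v=(-1,1)

Final position: (1,0)
Wall sequence: TRB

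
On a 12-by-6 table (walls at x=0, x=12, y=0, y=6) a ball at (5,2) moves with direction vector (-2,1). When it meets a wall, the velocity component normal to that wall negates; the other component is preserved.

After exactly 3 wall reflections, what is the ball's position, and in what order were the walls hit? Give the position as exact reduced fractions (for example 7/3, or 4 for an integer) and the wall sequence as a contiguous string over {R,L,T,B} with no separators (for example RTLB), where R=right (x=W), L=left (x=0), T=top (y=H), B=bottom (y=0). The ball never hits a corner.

1. t=5/2 → L at (0,9/2); v=(2,1)
2. t=3/2 → T at (3,6); v=(2,-1)
3. t=9/2 → R at (12,3/2); v=(-2,-1)

Final position: (12,3/2)
Wall sequence: LTR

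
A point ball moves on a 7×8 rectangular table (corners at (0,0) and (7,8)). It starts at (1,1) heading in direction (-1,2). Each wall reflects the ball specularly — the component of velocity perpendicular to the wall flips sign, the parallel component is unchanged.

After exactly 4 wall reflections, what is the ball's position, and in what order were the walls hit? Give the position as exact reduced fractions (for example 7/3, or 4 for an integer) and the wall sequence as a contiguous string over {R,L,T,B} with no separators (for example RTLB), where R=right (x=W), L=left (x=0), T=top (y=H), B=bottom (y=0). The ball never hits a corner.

Final position: (7,1)
Wall sequence: LTBR

1. t=1 → L at (0,3); v=(1,2)
2. t=5/2 → T at (5/2,8); v=(1,-2)
3. t=4 → B at (13/2,0); v=(1,2)
4. t=1/2 → R at (7,1); v=(-1,2)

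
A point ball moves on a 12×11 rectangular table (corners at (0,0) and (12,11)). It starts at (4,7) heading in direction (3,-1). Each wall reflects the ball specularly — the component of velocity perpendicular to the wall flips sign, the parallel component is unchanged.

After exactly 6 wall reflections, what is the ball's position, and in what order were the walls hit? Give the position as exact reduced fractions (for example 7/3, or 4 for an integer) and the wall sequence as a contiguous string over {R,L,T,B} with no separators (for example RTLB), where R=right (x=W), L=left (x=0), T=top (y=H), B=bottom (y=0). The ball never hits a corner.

Final position: (10,11)
Wall sequence: RLBRLT

1. t=8/3 → R at (12,13/3); v=(-3,-1)
2. t=4 → L at (0,1/3); v=(3,-1)
3. t=1/3 → B at (1,0); v=(3,1)
4. t=11/3 → R at (12,11/3); v=(-3,1)
5. t=4 → L at (0,23/3); v=(3,1)
6. t=10/3 → T at (10,11); v=(3,-1)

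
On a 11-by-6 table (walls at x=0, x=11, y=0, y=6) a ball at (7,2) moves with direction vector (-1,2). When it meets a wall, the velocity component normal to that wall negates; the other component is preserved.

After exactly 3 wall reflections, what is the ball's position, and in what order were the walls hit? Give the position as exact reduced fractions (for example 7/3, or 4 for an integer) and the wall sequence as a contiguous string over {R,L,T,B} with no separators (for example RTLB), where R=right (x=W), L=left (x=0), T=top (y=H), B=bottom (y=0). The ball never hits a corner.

Final position: (0,4)
Wall sequence: TBL

1. t=2 → T at (5,6); v=(-1,-2)
2. t=3 → B at (2,0); v=(-1,2)
3. t=2 → L at (0,4); v=(1,2)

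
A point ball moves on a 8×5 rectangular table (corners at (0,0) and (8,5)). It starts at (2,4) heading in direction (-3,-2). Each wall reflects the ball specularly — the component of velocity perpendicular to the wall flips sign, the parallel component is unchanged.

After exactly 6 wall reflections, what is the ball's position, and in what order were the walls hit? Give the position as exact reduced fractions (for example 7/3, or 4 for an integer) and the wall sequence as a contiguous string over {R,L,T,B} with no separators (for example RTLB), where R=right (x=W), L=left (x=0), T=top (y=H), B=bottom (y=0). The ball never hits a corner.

1. t=2/3 → L at (0,8/3); v=(3,-2)
2. t=4/3 → B at (4,0); v=(3,2)
3. t=4/3 → R at (8,8/3); v=(-3,2)
4. t=7/6 → T at (9/2,5); v=(-3,-2)
5. t=3/2 → L at (0,2); v=(3,-2)
6. t=1 → B at (3,0); v=(3,2)

Final position: (3,0)
Wall sequence: LBRTLB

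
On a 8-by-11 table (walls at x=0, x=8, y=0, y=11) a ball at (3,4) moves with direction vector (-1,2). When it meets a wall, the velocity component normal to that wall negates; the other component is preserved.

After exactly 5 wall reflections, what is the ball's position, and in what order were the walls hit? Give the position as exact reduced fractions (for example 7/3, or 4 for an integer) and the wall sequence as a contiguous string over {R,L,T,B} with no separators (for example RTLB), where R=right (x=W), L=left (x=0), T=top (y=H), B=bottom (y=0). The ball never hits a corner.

Final position: (9/2,11)
Wall sequence: LTBRT

1. t=3 → L at (0,10); v=(1,2)
2. t=1/2 → T at (1/2,11); v=(1,-2)
3. t=11/2 → B at (6,0); v=(1,2)
4. t=2 → R at (8,4); v=(-1,2)
5. t=7/2 → T at (9/2,11); v=(-1,-2)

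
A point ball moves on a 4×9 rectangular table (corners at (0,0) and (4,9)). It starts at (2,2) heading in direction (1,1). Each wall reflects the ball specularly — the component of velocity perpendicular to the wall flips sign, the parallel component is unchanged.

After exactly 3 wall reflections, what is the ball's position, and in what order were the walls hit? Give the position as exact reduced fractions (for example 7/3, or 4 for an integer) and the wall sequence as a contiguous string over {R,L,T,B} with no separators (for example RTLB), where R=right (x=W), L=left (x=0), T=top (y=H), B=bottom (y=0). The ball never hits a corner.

Final position: (1,9)
Wall sequence: RLT

1. t=2 → R at (4,4); v=(-1,1)
2. t=4 → L at (0,8); v=(1,1)
3. t=1 → T at (1,9); v=(1,-1)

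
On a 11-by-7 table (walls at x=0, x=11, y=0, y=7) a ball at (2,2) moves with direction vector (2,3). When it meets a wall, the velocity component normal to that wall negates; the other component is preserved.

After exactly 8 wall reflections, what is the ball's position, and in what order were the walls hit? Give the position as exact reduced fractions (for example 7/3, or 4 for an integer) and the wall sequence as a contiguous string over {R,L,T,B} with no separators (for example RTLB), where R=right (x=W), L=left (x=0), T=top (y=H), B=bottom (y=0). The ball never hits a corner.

1. t=5/3 → T at (16/3,7); v=(2,-3)
2. t=7/3 → B at (10,0); v=(2,3)
3. t=1/2 → R at (11,3/2); v=(-2,3)
4. t=11/6 → T at (22/3,7); v=(-2,-3)
5. t=7/3 → B at (8/3,0); v=(-2,3)
6. t=4/3 → L at (0,4); v=(2,3)
7. t=1 → T at (2,7); v=(2,-3)
8. t=7/3 → B at (20/3,0); v=(2,3)

Final position: (20/3,0)
Wall sequence: TBRTBLTB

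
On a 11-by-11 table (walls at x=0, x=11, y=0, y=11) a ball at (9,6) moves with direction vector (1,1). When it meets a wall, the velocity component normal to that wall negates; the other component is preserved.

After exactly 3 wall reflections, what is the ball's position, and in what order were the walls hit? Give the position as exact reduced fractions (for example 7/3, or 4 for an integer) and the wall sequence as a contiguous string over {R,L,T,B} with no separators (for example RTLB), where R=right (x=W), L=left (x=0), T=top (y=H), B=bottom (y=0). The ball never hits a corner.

Final position: (0,3)
Wall sequence: RTL

1. t=2 → R at (11,8); v=(-1,1)
2. t=3 → T at (8,11); v=(-1,-1)
3. t=8 → L at (0,3); v=(1,-1)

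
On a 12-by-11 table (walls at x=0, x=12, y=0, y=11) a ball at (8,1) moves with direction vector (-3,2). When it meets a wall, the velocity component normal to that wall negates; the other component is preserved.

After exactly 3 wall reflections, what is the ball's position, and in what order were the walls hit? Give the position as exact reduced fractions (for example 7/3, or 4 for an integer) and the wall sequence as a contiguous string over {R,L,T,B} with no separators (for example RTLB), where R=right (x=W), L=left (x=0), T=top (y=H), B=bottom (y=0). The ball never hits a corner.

1. t=8/3 → L at (0,19/3); v=(3,2)
2. t=7/3 → T at (7,11); v=(3,-2)
3. t=5/3 → R at (12,23/3); v=(-3,-2)

Final position: (12,23/3)
Wall sequence: LTR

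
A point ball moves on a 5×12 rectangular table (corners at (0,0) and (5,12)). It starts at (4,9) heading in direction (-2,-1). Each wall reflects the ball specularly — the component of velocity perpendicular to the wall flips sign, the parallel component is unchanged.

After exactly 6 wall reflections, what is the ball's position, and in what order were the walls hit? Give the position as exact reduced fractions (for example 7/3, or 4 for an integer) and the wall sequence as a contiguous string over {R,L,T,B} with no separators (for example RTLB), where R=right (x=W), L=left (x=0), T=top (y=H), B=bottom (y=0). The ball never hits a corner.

Final position: (0,3)
Wall sequence: LRLBRL

1. t=2 → L at (0,7); v=(2,-1)
2. t=5/2 → R at (5,9/2); v=(-2,-1)
3. t=5/2 → L at (0,2); v=(2,-1)
4. t=2 → B at (4,0); v=(2,1)
5. t=1/2 → R at (5,1/2); v=(-2,1)
6. t=5/2 → L at (0,3); v=(2,1)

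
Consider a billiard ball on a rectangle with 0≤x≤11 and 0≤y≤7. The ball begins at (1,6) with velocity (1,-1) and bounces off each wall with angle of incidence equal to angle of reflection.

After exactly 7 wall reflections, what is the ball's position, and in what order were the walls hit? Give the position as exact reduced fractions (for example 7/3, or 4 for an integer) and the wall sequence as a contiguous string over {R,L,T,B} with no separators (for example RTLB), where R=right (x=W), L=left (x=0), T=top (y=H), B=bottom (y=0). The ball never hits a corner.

Final position: (11,2)
Wall sequence: BRTBLTR

1. t=6 → B at (7,0); v=(1,1)
2. t=4 → R at (11,4); v=(-1,1)
3. t=3 → T at (8,7); v=(-1,-1)
4. t=7 → B at (1,0); v=(-1,1)
5. t=1 → L at (0,1); v=(1,1)
6. t=6 → T at (6,7); v=(1,-1)
7. t=5 → R at (11,2); v=(-1,-1)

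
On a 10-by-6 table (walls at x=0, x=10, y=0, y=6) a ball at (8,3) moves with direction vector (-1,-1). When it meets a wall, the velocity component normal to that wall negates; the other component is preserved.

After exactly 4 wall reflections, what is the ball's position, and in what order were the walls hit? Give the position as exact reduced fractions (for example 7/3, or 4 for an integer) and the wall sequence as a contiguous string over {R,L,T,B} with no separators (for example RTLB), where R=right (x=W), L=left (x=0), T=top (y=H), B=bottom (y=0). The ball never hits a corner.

1. t=3 → B at (5,0); v=(-1,1)
2. t=5 → L at (0,5); v=(1,1)
3. t=1 → T at (1,6); v=(1,-1)
4. t=6 → B at (7,0); v=(1,1)

Final position: (7,0)
Wall sequence: BLTB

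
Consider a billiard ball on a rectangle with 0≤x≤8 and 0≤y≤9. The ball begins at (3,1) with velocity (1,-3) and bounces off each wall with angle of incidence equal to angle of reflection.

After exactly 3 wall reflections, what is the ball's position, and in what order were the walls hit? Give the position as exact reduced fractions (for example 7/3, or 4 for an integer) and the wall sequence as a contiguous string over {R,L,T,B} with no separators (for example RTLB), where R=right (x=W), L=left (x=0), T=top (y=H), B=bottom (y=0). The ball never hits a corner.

Final position: (8,4)
Wall sequence: BTR

1. t=1/3 → B at (10/3,0); v=(1,3)
2. t=3 → T at (19/3,9); v=(1,-3)
3. t=5/3 → R at (8,4); v=(-1,-3)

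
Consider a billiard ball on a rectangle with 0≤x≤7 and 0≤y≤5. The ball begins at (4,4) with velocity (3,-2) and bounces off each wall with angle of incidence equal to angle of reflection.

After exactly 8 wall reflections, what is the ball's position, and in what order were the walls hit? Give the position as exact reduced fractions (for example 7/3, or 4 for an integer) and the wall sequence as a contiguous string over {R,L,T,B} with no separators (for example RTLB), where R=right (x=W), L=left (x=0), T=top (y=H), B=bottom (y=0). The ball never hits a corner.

Final position: (9/2,5)
Wall sequence: RBLTRBLT

1. t=1 → R at (7,2); v=(-3,-2)
2. t=1 → B at (4,0); v=(-3,2)
3. t=4/3 → L at (0,8/3); v=(3,2)
4. t=7/6 → T at (7/2,5); v=(3,-2)
5. t=7/6 → R at (7,8/3); v=(-3,-2)
6. t=4/3 → B at (3,0); v=(-3,2)
7. t=1 → L at (0,2); v=(3,2)
8. t=3/2 → T at (9/2,5); v=(3,-2)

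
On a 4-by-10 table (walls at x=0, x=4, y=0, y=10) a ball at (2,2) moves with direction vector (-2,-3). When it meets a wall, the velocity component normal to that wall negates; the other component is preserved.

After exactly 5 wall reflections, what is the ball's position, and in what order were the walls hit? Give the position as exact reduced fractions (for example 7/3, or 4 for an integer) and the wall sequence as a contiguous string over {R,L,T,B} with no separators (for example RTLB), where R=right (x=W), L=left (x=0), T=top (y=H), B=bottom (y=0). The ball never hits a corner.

1. t=2/3 → B at (2/3,0); v=(-2,3)
2. t=1/3 → L at (0,1); v=(2,3)
3. t=2 → R at (4,7); v=(-2,3)
4. t=1 → T at (2,10); v=(-2,-3)
5. t=1 → L at (0,7); v=(2,-3)

Final position: (0,7)
Wall sequence: BLRTL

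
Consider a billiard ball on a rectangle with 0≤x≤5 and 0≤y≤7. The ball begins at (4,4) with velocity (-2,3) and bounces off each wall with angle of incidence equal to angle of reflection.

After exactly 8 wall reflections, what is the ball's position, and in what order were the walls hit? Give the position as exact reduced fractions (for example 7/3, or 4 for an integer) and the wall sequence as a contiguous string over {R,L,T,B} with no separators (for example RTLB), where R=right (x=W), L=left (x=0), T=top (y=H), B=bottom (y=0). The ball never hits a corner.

Final position: (5,9/2)
Wall sequence: TLBRTLBR

1. t=1 → T at (2,7); v=(-2,-3)
2. t=1 → L at (0,4); v=(2,-3)
3. t=4/3 → B at (8/3,0); v=(2,3)
4. t=7/6 → R at (5,7/2); v=(-2,3)
5. t=7/6 → T at (8/3,7); v=(-2,-3)
6. t=4/3 → L at (0,3); v=(2,-3)
7. t=1 → B at (2,0); v=(2,3)
8. t=3/2 → R at (5,9/2); v=(-2,3)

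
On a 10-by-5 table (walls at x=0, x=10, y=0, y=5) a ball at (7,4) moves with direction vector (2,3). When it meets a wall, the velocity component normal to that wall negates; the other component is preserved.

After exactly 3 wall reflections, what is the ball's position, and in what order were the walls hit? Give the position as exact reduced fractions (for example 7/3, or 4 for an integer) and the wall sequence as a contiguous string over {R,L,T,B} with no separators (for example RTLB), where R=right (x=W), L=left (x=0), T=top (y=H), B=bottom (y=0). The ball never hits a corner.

Final position: (9,0)
Wall sequence: TRB

1. t=1/3 → T at (23/3,5); v=(2,-3)
2. t=7/6 → R at (10,3/2); v=(-2,-3)
3. t=1/2 → B at (9,0); v=(-2,3)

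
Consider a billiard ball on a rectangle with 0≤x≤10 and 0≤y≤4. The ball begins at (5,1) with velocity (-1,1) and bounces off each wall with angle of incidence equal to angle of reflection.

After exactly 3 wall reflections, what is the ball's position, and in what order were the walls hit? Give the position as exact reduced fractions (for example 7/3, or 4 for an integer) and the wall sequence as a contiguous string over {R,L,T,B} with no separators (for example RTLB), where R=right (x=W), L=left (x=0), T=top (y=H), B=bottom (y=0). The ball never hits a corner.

Final position: (2,0)
Wall sequence: TLB

1. t=3 → T at (2,4); v=(-1,-1)
2. t=2 → L at (0,2); v=(1,-1)
3. t=2 → B at (2,0); v=(1,1)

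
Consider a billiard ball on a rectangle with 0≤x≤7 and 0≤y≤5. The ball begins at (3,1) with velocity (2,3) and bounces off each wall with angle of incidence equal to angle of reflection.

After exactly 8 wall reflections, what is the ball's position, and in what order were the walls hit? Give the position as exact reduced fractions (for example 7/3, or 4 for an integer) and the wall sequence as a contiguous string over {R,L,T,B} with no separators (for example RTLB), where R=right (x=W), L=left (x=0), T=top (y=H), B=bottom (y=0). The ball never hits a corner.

1. t=4/3 → T at (17/3,5); v=(2,-3)
2. t=2/3 → R at (7,3); v=(-2,-3)
3. t=1 → B at (5,0); v=(-2,3)
4. t=5/3 → T at (5/3,5); v=(-2,-3)
5. t=5/6 → L at (0,5/2); v=(2,-3)
6. t=5/6 → B at (5/3,0); v=(2,3)
7. t=5/3 → T at (5,5); v=(2,-3)
8. t=1 → R at (7,2); v=(-2,-3)

Final position: (7,2)
Wall sequence: TRBTLBTR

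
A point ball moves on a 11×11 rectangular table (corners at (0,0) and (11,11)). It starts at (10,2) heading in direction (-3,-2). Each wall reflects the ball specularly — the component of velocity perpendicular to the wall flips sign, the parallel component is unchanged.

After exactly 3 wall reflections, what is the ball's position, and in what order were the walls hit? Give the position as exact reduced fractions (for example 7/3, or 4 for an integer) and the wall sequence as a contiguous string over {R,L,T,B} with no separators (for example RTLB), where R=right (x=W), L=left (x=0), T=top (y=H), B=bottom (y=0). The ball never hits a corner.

1. t=1 → B at (7,0); v=(-3,2)
2. t=7/3 → L at (0,14/3); v=(3,2)
3. t=19/6 → T at (19/2,11); v=(3,-2)

Final position: (19/2,11)
Wall sequence: BLT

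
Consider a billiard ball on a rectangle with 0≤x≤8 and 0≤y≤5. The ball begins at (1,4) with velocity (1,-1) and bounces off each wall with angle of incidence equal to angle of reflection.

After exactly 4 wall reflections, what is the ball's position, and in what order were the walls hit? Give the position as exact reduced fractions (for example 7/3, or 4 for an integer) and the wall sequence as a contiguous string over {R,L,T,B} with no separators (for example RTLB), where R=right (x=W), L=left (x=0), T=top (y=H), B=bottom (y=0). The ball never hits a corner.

Final position: (1,0)
Wall sequence: BRTB

1. t=4 → B at (5,0); v=(1,1)
2. t=3 → R at (8,3); v=(-1,1)
3. t=2 → T at (6,5); v=(-1,-1)
4. t=5 → B at (1,0); v=(-1,1)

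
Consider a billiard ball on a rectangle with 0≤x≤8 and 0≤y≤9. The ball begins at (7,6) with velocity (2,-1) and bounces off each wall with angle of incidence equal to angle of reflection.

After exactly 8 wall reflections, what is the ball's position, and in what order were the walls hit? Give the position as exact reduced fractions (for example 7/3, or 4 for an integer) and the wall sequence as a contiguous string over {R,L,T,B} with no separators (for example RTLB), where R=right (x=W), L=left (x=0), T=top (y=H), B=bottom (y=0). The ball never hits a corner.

1. t=1/2 → R at (8,11/2); v=(-2,-1)
2. t=4 → L at (0,3/2); v=(2,-1)
3. t=3/2 → B at (3,0); v=(2,1)
4. t=5/2 → R at (8,5/2); v=(-2,1)
5. t=4 → L at (0,13/2); v=(2,1)
6. t=5/2 → T at (5,9); v=(2,-1)
7. t=3/2 → R at (8,15/2); v=(-2,-1)
8. t=4 → L at (0,7/2); v=(2,-1)

Final position: (0,7/2)
Wall sequence: RLBRLTRL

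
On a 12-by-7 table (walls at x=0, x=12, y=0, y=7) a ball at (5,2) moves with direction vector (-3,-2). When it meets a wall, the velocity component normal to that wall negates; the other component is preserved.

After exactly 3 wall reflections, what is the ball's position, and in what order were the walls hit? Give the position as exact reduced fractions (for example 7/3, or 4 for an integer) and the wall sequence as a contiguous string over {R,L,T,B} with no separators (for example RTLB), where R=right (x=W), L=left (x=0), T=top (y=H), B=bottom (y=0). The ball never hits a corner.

1. t=1 → B at (2,0); v=(-3,2)
2. t=2/3 → L at (0,4/3); v=(3,2)
3. t=17/6 → T at (17/2,7); v=(3,-2)

Final position: (17/2,7)
Wall sequence: BLT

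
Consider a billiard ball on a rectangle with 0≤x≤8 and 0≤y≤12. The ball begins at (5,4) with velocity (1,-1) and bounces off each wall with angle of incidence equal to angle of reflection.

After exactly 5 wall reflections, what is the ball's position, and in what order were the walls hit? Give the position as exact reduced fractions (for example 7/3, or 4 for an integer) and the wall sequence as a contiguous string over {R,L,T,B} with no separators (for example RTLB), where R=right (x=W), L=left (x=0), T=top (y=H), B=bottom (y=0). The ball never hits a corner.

Final position: (8,9)
Wall sequence: RBLTR

1. t=3 → R at (8,1); v=(-1,-1)
2. t=1 → B at (7,0); v=(-1,1)
3. t=7 → L at (0,7); v=(1,1)
4. t=5 → T at (5,12); v=(1,-1)
5. t=3 → R at (8,9); v=(-1,-1)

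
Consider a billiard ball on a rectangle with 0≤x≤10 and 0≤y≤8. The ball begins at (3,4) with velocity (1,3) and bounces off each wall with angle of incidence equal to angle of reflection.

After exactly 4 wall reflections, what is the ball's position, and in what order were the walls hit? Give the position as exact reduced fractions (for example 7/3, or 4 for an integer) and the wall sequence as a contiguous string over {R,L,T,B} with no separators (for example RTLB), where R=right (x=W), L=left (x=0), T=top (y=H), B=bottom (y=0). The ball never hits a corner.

Final position: (10,7)
Wall sequence: TBTR

1. t=4/3 → T at (13/3,8); v=(1,-3)
2. t=8/3 → B at (7,0); v=(1,3)
3. t=8/3 → T at (29/3,8); v=(1,-3)
4. t=1/3 → R at (10,7); v=(-1,-3)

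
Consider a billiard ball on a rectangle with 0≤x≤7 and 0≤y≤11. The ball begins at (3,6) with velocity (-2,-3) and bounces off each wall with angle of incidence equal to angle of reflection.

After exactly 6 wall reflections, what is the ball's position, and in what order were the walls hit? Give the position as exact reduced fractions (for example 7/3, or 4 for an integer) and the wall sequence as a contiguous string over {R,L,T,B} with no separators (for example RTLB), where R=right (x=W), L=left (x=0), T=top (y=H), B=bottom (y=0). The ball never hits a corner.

Final position: (5/3,0)
Wall sequence: LBRTLB

1. t=3/2 → L at (0,3/2); v=(2,-3)
2. t=1/2 → B at (1,0); v=(2,3)
3. t=3 → R at (7,9); v=(-2,3)
4. t=2/3 → T at (17/3,11); v=(-2,-3)
5. t=17/6 → L at (0,5/2); v=(2,-3)
6. t=5/6 → B at (5/3,0); v=(2,3)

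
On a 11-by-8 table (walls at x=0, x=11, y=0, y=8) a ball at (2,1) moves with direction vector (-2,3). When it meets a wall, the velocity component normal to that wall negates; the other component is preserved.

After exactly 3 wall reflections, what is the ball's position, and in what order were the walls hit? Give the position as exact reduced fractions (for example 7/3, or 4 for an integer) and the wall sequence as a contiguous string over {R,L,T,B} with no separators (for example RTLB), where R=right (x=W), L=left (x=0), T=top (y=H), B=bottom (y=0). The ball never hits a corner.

1. t=1 → L at (0,4); v=(2,3)
2. t=4/3 → T at (8/3,8); v=(2,-3)
3. t=8/3 → B at (8,0); v=(2,3)

Final position: (8,0)
Wall sequence: LTB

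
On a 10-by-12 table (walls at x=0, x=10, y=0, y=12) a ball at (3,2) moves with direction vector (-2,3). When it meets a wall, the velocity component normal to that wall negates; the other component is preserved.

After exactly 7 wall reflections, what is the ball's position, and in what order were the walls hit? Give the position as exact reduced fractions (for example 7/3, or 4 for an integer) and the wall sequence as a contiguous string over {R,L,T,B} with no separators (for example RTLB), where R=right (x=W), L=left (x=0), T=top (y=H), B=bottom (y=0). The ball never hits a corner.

1. t=3/2 → L at (0,13/2); v=(2,3)
2. t=11/6 → T at (11/3,12); v=(2,-3)
3. t=19/6 → R at (10,5/2); v=(-2,-3)
4. t=5/6 → B at (25/3,0); v=(-2,3)
5. t=4 → T at (1/3,12); v=(-2,-3)
6. t=1/6 → L at (0,23/2); v=(2,-3)
7. t=23/6 → B at (23/3,0); v=(2,3)

Final position: (23/3,0)
Wall sequence: LTRBTLB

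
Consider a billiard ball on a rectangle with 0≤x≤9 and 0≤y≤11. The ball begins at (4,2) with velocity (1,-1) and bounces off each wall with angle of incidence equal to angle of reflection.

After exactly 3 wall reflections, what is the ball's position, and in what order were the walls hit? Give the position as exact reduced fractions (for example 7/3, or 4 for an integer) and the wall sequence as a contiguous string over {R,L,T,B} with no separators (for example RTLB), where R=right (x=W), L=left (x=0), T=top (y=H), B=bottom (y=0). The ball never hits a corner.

1. t=2 → B at (6,0); v=(1,1)
2. t=3 → R at (9,3); v=(-1,1)
3. t=8 → T at (1,11); v=(-1,-1)

Final position: (1,11)
Wall sequence: BRT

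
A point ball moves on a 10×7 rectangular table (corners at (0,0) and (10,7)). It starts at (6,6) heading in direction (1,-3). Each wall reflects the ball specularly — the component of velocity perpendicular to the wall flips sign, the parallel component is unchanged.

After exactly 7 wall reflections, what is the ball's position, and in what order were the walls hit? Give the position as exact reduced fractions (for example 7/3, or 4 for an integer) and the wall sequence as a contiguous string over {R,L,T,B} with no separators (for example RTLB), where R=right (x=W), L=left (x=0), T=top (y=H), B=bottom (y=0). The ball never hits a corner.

1. t=2 → B at (8,0); v=(1,3)
2. t=2 → R at (10,6); v=(-1,3)
3. t=1/3 → T at (29/3,7); v=(-1,-3)
4. t=7/3 → B at (22/3,0); v=(-1,3)
5. t=7/3 → T at (5,7); v=(-1,-3)
6. t=7/3 → B at (8/3,0); v=(-1,3)
7. t=7/3 → T at (1/3,7); v=(-1,-3)

Final position: (1/3,7)
Wall sequence: BRTBTBT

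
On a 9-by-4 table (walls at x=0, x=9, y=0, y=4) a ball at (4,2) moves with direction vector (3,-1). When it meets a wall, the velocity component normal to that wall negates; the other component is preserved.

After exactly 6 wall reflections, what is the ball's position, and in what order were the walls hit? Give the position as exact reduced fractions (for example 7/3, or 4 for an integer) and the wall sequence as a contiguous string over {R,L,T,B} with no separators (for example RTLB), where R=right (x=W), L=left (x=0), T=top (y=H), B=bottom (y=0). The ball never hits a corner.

Final position: (2,0)
Wall sequence: RBLTRB

1. t=5/3 → R at (9,1/3); v=(-3,-1)
2. t=1/3 → B at (8,0); v=(-3,1)
3. t=8/3 → L at (0,8/3); v=(3,1)
4. t=4/3 → T at (4,4); v=(3,-1)
5. t=5/3 → R at (9,7/3); v=(-3,-1)
6. t=7/3 → B at (2,0); v=(-3,1)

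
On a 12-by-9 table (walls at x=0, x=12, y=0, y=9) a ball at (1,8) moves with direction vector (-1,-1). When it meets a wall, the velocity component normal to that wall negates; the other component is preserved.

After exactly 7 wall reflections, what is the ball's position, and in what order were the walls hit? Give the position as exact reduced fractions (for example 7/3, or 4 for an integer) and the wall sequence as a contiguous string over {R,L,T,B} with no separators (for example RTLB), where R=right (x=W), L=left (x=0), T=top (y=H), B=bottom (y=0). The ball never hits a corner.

1. t=1 → L at (0,7); v=(1,-1)
2. t=7 → B at (7,0); v=(1,1)
3. t=5 → R at (12,5); v=(-1,1)
4. t=4 → T at (8,9); v=(-1,-1)
5. t=8 → L at (0,1); v=(1,-1)
6. t=1 → B at (1,0); v=(1,1)
7. t=9 → T at (10,9); v=(1,-1)

Final position: (10,9)
Wall sequence: LBRTLBT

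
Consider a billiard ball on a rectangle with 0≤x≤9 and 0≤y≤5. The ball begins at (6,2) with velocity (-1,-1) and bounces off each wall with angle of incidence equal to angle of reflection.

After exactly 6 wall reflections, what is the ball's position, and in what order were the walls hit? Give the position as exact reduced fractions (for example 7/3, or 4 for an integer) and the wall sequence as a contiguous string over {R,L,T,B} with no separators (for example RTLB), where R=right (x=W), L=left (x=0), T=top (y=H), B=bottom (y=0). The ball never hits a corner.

1. t=2 → B at (4,0); v=(-1,1)
2. t=4 → L at (0,4); v=(1,1)
3. t=1 → T at (1,5); v=(1,-1)
4. t=5 → B at (6,0); v=(1,1)
5. t=3 → R at (9,3); v=(-1,1)
6. t=2 → T at (7,5); v=(-1,-1)

Final position: (7,5)
Wall sequence: BLTBRT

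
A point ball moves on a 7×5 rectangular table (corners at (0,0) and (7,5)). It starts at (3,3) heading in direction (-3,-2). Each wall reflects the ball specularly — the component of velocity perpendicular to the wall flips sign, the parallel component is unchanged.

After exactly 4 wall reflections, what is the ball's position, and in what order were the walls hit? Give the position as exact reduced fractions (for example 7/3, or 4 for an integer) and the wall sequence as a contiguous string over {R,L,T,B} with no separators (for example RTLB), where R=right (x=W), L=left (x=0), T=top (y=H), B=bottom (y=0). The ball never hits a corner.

Final position: (5,5)
Wall sequence: LBRT

1. t=1 → L at (0,1); v=(3,-2)
2. t=1/2 → B at (3/2,0); v=(3,2)
3. t=11/6 → R at (7,11/3); v=(-3,2)
4. t=2/3 → T at (5,5); v=(-3,-2)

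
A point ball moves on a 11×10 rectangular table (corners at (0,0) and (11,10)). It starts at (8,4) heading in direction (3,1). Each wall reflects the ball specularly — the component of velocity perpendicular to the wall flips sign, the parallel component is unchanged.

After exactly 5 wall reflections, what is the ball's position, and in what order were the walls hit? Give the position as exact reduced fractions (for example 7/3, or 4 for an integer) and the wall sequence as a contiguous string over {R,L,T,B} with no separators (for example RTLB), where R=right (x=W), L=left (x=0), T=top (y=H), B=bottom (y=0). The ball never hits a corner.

Final position: (0,4)
Wall sequence: RLTRL

1. t=1 → R at (11,5); v=(-3,1)
2. t=11/3 → L at (0,26/3); v=(3,1)
3. t=4/3 → T at (4,10); v=(3,-1)
4. t=7/3 → R at (11,23/3); v=(-3,-1)
5. t=11/3 → L at (0,4); v=(3,-1)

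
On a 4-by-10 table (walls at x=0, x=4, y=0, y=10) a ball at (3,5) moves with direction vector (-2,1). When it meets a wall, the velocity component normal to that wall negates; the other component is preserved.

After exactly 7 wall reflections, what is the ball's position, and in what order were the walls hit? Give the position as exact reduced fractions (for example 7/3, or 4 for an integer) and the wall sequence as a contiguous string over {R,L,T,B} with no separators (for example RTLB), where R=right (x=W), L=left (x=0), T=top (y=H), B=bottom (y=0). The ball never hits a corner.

Final position: (4,7/2)
Wall sequence: LRTLRLR

1. t=3/2 → L at (0,13/2); v=(2,1)
2. t=2 → R at (4,17/2); v=(-2,1)
3. t=3/2 → T at (1,10); v=(-2,-1)
4. t=1/2 → L at (0,19/2); v=(2,-1)
5. t=2 → R at (4,15/2); v=(-2,-1)
6. t=2 → L at (0,11/2); v=(2,-1)
7. t=2 → R at (4,7/2); v=(-2,-1)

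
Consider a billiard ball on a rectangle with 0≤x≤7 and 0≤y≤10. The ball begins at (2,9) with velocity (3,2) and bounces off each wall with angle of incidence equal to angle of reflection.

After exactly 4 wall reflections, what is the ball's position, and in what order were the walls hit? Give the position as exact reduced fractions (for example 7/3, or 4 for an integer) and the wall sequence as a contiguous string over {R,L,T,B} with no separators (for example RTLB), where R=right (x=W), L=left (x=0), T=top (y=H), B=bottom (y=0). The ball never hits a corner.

Final position: (9/2,0)
Wall sequence: TRLB

1. t=1/2 → T at (7/2,10); v=(3,-2)
2. t=7/6 → R at (7,23/3); v=(-3,-2)
3. t=7/3 → L at (0,3); v=(3,-2)
4. t=3/2 → B at (9/2,0); v=(3,2)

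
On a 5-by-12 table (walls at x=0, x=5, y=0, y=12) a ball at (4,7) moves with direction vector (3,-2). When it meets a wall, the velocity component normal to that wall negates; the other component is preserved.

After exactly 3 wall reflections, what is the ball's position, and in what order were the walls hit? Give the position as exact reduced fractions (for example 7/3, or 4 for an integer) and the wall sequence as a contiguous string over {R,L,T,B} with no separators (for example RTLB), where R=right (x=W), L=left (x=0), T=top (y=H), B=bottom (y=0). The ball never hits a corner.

1. t=1/3 → R at (5,19/3); v=(-3,-2)
2. t=5/3 → L at (0,3); v=(3,-2)
3. t=3/2 → B at (9/2,0); v=(3,2)

Final position: (9/2,0)
Wall sequence: RLB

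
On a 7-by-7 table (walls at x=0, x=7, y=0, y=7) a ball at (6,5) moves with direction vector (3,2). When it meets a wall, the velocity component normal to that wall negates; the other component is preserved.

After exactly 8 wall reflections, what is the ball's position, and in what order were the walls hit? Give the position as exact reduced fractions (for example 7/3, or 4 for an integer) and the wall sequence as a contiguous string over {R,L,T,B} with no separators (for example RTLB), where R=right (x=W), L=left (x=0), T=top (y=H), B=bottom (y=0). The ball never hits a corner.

1. t=1/3 → R at (7,17/3); v=(-3,2)
2. t=2/3 → T at (5,7); v=(-3,-2)
3. t=5/3 → L at (0,11/3); v=(3,-2)
4. t=11/6 → B at (11/2,0); v=(3,2)
5. t=1/2 → R at (7,1); v=(-3,2)
6. t=7/3 → L at (0,17/3); v=(3,2)
7. t=2/3 → T at (2,7); v=(3,-2)
8. t=5/3 → R at (7,11/3); v=(-3,-2)

Final position: (7,11/3)
Wall sequence: RTLBRLTR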